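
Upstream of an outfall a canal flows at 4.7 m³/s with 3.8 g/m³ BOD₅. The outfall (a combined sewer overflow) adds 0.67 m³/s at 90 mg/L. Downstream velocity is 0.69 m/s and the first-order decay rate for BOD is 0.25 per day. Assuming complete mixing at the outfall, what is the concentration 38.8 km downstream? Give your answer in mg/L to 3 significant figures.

12.4 mg/L

After complete mixing, C₀ = (0.67·90 + 4.7·3.8) / 5.37 = 14.55 mg/L.
Travel time t = 3.88e+04 m / 0.69 m/s = 5.623e+04 s = 0.6508 d.
C = 14.55·exp(−0.25·0.6508) = 14.55·0.8498 = 12.37 mg/L.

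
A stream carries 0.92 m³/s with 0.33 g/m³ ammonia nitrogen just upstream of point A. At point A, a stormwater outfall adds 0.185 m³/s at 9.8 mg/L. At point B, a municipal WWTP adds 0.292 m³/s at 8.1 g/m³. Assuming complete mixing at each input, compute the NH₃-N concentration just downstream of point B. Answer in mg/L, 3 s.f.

3.21 mg/L

After input A: C = (0.92·0.33 + 0.185·9.8) / 1.105 = 1.915 mg/L.
After input B: C = (1.105·1.915 + 0.292·8.1) / 1.397 = 3.208 mg/L.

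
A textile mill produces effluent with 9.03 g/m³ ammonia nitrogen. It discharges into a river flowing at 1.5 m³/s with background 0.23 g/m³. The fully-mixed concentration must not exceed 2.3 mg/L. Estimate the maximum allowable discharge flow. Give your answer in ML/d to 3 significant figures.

Mass balance at complete mixing: C_std·(Q_w + Q_r) = Q_w·C_e + Q_r·C_b.
Rearranging, Q_w = Q_r·(C_std − C_b)/(C_e − C_std) = 1.5·(2.3 − 0.23) / (9.03 − 2.3) = 0.4614 m³/s.
= 39.86 ML/d.

39.9 ML/d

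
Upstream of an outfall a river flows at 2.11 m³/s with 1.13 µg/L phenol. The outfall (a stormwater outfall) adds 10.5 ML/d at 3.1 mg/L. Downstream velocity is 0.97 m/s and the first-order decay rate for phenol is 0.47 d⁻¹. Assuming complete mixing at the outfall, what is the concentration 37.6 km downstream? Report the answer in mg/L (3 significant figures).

10.5 ML/d = 0.1215 m³/s.
1.13 µg/L = 0.00113 mg/L.
After complete mixing, C₀ = (0.1215·3.1 + 2.11·0.00113) / 2.232 = 0.1699 mg/L.
Travel time t = 3.76e+04 m / 0.97 m/s = 3.876e+04 s = 0.4486 d.
C = 0.1699·exp(−0.47·0.4486) = 0.1699·0.8099 = 0.1376 mg/L.

0.138 mg/L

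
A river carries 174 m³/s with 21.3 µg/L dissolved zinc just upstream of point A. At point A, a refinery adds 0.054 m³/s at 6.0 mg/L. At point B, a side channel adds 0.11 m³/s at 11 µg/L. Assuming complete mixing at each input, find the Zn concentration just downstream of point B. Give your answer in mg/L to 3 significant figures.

0.0231 mg/L

21.3 µg/L = 0.0213 mg/L.
After input A: C = (174·0.0213 + 0.054·6) / 174.1 = 0.02315 mg/L.
11 µg/L = 0.011 mg/L.
After input B: C = (174.1·0.02315 + 0.11·0.011) / 174.2 = 0.02315 mg/L.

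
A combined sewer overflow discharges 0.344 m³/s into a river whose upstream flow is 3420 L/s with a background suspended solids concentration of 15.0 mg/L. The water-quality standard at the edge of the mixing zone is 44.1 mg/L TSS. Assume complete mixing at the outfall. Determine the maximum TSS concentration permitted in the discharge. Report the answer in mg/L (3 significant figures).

3420 L/s = 3.42 m³/s.
Mass balance: 44.1·3.764 = 0.344·Cₑ + 3.42·15.
Cₑ = (166 − 51.3) / 0.344 = 333.4 mg/L.

333 mg/L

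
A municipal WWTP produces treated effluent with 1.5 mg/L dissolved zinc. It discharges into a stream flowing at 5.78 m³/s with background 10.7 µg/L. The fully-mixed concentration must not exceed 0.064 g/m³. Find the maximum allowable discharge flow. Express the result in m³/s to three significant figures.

0.215 m³/s

10.7 µg/L = 0.0107 mg/L.
Mass balance at complete mixing: C_std·(Q_w + Q_r) = Q_w·C_e + Q_r·C_b.
Rearranging, Q_w = Q_r·(C_std − C_b)/(C_e − C_std) = 5.78·(0.064 − 0.0107) / (1.5 − 0.064) = 0.2145 m³/s.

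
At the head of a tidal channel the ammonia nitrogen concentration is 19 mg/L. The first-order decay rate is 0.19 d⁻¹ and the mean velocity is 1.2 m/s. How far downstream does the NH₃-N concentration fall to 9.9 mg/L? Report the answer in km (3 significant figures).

From C = C₀·e^(−kt), t = ln(C₀/C)/k = ln(19/9.9)/0.19 = 0.6519/0.19 = 3.431 d.
Distance = v·t = 1.2 m/s × 2.964e+05 s = 3.557e+05 m = 355.7 km.

356 km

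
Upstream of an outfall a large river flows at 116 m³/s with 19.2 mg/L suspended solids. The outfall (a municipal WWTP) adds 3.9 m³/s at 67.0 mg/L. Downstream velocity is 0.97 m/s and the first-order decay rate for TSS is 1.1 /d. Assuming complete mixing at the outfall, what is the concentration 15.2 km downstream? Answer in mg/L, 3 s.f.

After complete mixing, C₀ = (3.9·67 + 116·19.2) / 119.9 = 20.75 mg/L.
Travel time t = 1.52e+04 m / 0.97 m/s = 1.567e+04 s = 0.1814 d.
C = 20.75·exp(−1.1·0.1814) = 20.75·0.8191 = 17 mg/L.

17.0 mg/L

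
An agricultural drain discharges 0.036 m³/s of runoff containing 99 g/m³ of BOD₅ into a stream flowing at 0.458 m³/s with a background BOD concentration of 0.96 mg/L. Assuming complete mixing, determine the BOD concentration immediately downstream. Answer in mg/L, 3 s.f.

By mass balance at complete mixing, C = (0.036·99 + 0.458·0.96) / (0.036 + 0.458) = 4.004/0.494 = 8.105 mg/L.

8.10 mg/L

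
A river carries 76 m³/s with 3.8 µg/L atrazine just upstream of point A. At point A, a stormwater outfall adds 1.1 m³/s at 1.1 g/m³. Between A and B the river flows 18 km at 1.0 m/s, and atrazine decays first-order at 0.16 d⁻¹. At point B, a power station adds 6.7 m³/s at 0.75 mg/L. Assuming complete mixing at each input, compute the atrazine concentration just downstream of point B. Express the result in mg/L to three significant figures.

3.8 µg/L = 0.0038 mg/L.
After input A: C = (76·0.0038 + 1.1·1.1) / 77.1 = 0.01944 mg/L.
Over the 18 km reach to input B (t = 1.8e+04 s = 0.2083 d), decay gives C = 0.01944·exp(−0.16·0.2083) = 0.0188 mg/L.
After input B: C = (77.1·0.0188 + 6.7·0.75) / 83.8 = 0.07726 mg/L.

0.0773 mg/L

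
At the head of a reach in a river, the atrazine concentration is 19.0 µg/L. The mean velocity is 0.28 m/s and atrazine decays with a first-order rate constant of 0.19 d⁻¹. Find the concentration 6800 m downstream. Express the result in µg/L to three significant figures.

18.0 µg/L

Travel time t = 6800 m / 0.28 m/s = 6800/0.28 = 2.429e+04 s = 0.2811 d.
First-order decay: C = 19.0·exp(−0.19·0.2811) = 19.0·0.948 = 18.01 µg/L.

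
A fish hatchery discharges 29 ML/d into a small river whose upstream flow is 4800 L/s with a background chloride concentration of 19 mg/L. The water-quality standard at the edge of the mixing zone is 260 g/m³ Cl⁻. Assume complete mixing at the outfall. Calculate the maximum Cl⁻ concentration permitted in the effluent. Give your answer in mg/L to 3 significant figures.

29 ML/d = 0.3356 m³/s.
4800 L/s = 4.8 m³/s.
Mass balance: 260·5.136 = 0.3356·Cₑ + 4.8·19.
Cₑ = (1335 − 91.2) / 0.3356 = 3706 mg/L.

3710 mg/L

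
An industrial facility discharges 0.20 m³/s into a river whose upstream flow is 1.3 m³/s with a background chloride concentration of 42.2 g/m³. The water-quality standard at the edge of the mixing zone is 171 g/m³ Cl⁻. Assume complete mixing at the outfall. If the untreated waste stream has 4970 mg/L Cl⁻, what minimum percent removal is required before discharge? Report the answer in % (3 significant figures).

79.7 %

Mass balance: 171·1.5 = 0.2·Cₑ + 1.3·42.2.
Cₑ = (256.5 − 54.86) / 0.2 = 1008 mg/L.
Required removal = 1 − 1008/4970 = 79.71 %.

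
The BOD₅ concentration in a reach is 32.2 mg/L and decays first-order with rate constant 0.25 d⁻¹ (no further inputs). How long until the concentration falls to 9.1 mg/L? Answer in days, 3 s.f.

t = ln(C₀/C)/k = ln(32.2/9.1)/0.25 = 1.264/0.25 = 5.055 d.

5.05 d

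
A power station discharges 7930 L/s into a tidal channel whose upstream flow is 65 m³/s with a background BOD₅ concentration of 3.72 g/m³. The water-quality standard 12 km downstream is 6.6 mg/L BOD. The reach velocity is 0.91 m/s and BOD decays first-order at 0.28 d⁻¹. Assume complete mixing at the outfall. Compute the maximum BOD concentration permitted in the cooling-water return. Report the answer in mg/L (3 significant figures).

7930 L/s = 7.93 m³/s.
Travel time to the compliance point: t = 1.2e+04/0.91 = 1.319e+04 s = 0.1526 d; decay factor exp(−0.28·0.1526) = 0.9582.
So the concentration just after mixing may be at most 6.6/0.9582 = 6.888 mg/L.
Mass balance: 6.888·72.93 = 7.93·Cₑ + 65·3.72.
Cₑ = (502.4 − 241.8) / 7.93 = 32.86 mg/L.

32.9 mg/L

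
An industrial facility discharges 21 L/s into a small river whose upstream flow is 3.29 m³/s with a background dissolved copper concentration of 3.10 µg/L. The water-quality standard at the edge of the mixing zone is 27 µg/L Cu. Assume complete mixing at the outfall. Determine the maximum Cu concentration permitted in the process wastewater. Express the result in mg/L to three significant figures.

21 L/s = 0.021 m³/s.
3.10 µg/L = 0.0031 mg/L.
27 µg/L = 0.027 mg/L.
Mass balance: 0.027·3.311 = 0.021·Cₑ + 3.29·0.0031.
Cₑ = (0.0894 − 0.0102) / 0.021 = 3.771 mg/L.

3.77 mg/L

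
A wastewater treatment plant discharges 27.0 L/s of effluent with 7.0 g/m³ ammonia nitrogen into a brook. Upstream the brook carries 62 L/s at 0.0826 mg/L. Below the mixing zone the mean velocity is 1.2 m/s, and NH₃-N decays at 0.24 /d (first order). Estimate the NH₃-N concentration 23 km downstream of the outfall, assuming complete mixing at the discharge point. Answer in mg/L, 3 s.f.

2.07 mg/L

27.0 L/s = 0.027 m³/s.
62 L/s = 0.062 m³/s.
After complete mixing, C₀ = (0.027·7 + 0.062·0.0826) / 0.089 = 2.181 mg/L.
Travel time t = 2.3e+04 m / 1.2 m/s = 1.917e+04 s = 0.2218 d.
C = 2.181·exp(−0.24·0.2218) = 2.181·0.9482 = 2.068 mg/L.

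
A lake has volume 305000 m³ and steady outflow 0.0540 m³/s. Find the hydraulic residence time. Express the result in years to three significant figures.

Q = 0.0540 m³/s × 3.156e+07 s/yr = 1.704e+06 m³/yr.
Hydraulic residence time τ = V/Q = 305000/1.704e+06 = 0.179 yr.

0.179 yr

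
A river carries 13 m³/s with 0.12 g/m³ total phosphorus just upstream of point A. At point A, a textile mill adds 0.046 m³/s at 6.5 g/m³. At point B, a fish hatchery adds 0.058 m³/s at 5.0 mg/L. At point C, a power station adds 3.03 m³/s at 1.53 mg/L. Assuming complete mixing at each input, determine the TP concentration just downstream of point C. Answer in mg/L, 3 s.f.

After input A: C = (13·0.12 + 0.046·6.5) / 13.05 = 0.1425 mg/L.
After input B: C = (13.05·0.1425 + 0.058·5) / 13.1 = 0.164 mg/L.
After input C: C = (13.1·0.164 + 3.03·1.53) / 16.13 = 0.4205 mg/L.

0.421 mg/L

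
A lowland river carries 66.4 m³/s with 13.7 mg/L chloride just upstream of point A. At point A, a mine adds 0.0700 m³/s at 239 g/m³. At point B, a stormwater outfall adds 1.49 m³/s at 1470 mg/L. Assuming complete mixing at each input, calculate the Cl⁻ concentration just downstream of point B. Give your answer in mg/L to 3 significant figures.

After input A: C = (66.4·13.7 + 0.07·239) / 66.47 = 13.94 mg/L.
After input B: C = (66.47·13.94 + 1.49·1470) / 67.96 = 45.86 mg/L.

45.9 mg/L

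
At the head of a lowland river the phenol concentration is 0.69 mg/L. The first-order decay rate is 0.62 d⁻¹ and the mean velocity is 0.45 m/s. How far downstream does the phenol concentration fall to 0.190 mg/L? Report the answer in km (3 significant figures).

From C = C₀·e^(−kt), t = ln(C₀/C)/k = ln(0.69/0.190)/0.62 = 1.29/0.62 = 2.08 d.
Distance = v·t = 0.45 m/s × 1.797e+05 s = 8.087e+04 m = 80.87 km.

80.9 km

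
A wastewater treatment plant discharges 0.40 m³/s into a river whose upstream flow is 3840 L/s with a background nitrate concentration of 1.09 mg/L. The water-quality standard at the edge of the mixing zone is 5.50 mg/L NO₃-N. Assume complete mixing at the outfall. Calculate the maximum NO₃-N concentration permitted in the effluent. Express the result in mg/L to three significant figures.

47.8 mg/L

3840 L/s = 3.84 m³/s.
Mass balance: 5.5·4.24 = 0.4·Cₑ + 3.84·1.09.
Cₑ = (23.32 − 4.186) / 0.4 = 47.84 mg/L.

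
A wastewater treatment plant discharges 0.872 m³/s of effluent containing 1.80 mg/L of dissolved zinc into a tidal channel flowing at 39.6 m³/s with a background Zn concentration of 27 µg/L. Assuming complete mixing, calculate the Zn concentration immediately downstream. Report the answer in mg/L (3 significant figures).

27 µg/L = 0.027 mg/L.
By mass balance at complete mixing, C = (0.872·1.8 + 39.6·0.027) / (0.872 + 39.6) = 2.639/40.47 = 0.0652 mg/L.

0.0652 mg/L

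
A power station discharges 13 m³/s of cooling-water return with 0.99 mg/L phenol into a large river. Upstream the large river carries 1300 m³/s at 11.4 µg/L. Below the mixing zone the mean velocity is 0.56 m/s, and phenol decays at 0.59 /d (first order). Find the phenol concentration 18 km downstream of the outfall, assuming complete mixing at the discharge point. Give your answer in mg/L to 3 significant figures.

11.4 µg/L = 0.0114 mg/L.
After complete mixing, C₀ = (13·0.99 + 1300·0.0114) / 1313 = 0.02109 mg/L.
Travel time t = 1.8e+04 m / 0.56 m/s = 3.214e+04 s = 0.372 d.
C = 0.02109·exp(−0.59·0.372) = 0.02109·0.8029 = 0.01693 mg/L.

0.0169 mg/L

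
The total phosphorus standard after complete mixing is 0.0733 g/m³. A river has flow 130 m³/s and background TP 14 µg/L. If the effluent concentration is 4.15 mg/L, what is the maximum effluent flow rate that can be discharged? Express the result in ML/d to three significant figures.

163 ML/d

14 µg/L = 0.014 mg/L.
Mass balance at complete mixing: C_std·(Q_w + Q_r) = Q_w·C_e + Q_r·C_b.
Rearranging, Q_w = Q_r·(C_std − C_b)/(C_e − C_std) = 130·(0.0733 − 0.014) / (4.15 − 0.0733) = 1.891 m³/s.
= 163.4 ML/d.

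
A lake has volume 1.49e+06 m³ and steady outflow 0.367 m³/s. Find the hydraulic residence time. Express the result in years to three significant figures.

Q = 0.367 m³/s × 3.156e+07 s/yr = 1.158e+07 m³/yr.
Hydraulic residence time τ = V/Q = 1.49e+06/1.158e+07 = 0.1287 yr.

0.129 yr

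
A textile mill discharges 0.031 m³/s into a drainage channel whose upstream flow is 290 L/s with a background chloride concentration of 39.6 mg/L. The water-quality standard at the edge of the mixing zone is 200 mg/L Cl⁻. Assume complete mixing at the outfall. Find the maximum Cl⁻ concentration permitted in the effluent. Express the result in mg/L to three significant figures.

290 L/s = 0.29 m³/s.
Mass balance: 200·0.321 = 0.031·Cₑ + 0.29·39.6.
Cₑ = (64.2 − 11.48) / 0.031 = 1701 mg/L.

1700 mg/L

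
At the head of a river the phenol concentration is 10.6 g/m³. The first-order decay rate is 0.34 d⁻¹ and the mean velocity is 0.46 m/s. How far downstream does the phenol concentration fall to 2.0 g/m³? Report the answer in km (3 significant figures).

From C = C₀·e^(−kt), t = ln(C₀/C)/k = ln(10.6/2.0)/0.34 = 1.668/0.34 = 4.905 d.
Distance = v·t = 0.46 m/s × 4.238e+05 s = 1.949e+05 m = 194.9 km.

195 km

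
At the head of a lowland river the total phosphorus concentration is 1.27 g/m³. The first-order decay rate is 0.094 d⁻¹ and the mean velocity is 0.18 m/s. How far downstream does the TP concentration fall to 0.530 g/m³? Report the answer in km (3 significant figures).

145 km

From C = C₀·e^(−kt), t = ln(C₀/C)/k = ln(1.27/0.530)/0.094 = 0.8739/0.094 = 9.297 d.
Distance = v·t = 0.18 m/s × 8.032e+05 s = 1.446e+05 m = 144.6 km.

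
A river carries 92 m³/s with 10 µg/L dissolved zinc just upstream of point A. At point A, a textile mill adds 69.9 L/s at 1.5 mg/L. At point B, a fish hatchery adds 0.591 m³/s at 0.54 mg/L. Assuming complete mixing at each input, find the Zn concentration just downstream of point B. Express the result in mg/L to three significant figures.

10 µg/L = 0.01 mg/L.
69.9 L/s = 0.0699 m³/s.
After input A: C = (92·0.01 + 0.0699·1.5) / 92.07 = 0.01113 mg/L.
After input B: C = (92.07·0.01113 + 0.591·0.54) / 92.66 = 0.0145 mg/L.

0.0145 mg/L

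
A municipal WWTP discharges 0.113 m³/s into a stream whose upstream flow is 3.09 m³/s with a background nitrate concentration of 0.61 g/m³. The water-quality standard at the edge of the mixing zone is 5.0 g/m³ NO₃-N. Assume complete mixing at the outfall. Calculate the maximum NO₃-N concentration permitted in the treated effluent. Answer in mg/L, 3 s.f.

125 mg/L

Mass balance: 5·3.203 = 0.113·Cₑ + 3.09·0.61.
Cₑ = (16.02 − 1.885) / 0.113 = 125 mg/L.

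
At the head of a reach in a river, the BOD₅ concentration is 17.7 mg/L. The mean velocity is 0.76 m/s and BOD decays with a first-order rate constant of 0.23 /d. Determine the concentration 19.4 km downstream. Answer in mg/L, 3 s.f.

Travel time t = 19.4 km / 0.76 m/s = 1.94e+04/0.76 = 2.553e+04 s = 0.2954 d.
First-order decay: C = 17.7·exp(−0.23·0.2954) = 17.7·0.9343 = 16.54 mg/L.

16.5 mg/L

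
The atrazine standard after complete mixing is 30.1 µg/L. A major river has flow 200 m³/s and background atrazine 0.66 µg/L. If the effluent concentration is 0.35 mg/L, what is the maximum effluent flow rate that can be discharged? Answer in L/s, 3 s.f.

18400 L/s

0.66 µg/L = 0.00066 mg/L.
30.1 µg/L = 0.0301 mg/L.
Mass balance at complete mixing: C_std·(Q_w + Q_r) = Q_w·C_e + Q_r·C_b.
Rearranging, Q_w = Q_r·(C_std − C_b)/(C_e − C_std) = 200·(0.0301 − 0.00066) / (0.35 − 0.0301) = 18.41 m³/s.
= 1.841e+04 L/s.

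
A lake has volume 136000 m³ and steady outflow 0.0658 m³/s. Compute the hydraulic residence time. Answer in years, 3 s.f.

Q = 0.0658 m³/s × 3.156e+07 s/yr = 2.076e+06 m³/yr.
Hydraulic residence time τ = V/Q = 136000/2.076e+06 = 0.0655 yr.

0.0655 yr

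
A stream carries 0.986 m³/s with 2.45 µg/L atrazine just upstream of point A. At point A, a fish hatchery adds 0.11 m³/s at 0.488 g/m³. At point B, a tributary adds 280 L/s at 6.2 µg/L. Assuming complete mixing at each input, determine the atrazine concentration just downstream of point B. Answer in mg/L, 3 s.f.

2.45 µg/L = 0.00245 mg/L.
After input A: C = (0.986·0.00245 + 0.11·0.488) / 1.096 = 0.05118 mg/L.
280 L/s = 0.28 m³/s.
6.2 µg/L = 0.0062 mg/L.
After input B: C = (1.096·0.05118 + 0.28·0.0062) / 1.376 = 0.04203 mg/L.

0.0420 mg/L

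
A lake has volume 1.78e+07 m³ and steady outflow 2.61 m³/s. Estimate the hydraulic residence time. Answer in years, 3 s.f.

Q = 2.61 m³/s × 3.156e+07 s/yr = 8.237e+07 m³/yr.
Hydraulic residence time τ = V/Q = 1.78e+07/8.237e+07 = 0.2161 yr.

0.216 yr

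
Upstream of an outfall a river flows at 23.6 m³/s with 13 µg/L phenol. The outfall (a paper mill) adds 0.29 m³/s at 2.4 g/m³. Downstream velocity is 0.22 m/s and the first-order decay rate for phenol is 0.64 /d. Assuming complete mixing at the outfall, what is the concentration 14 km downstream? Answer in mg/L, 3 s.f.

0.0262 mg/L

13 µg/L = 0.013 mg/L.
After complete mixing, C₀ = (0.29·2.4 + 23.6·0.013) / 23.89 = 0.04198 mg/L.
Travel time t = 1.4e+04 m / 0.22 m/s = 6.364e+04 s = 0.7365 d.
C = 0.04198·exp(−0.64·0.7365) = 0.04198·0.6241 = 0.0262 mg/L.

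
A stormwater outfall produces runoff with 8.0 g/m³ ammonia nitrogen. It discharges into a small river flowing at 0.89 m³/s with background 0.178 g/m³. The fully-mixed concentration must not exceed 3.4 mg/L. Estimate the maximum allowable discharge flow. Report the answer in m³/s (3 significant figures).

0.623 m³/s

Mass balance at complete mixing: C_std·(Q_w + Q_r) = Q_w·C_e + Q_r·C_b.
Rearranging, Q_w = Q_r·(C_std − C_b)/(C_e − C_std) = 0.89·(3.4 − 0.178) / (8 − 3.4) = 0.6234 m³/s.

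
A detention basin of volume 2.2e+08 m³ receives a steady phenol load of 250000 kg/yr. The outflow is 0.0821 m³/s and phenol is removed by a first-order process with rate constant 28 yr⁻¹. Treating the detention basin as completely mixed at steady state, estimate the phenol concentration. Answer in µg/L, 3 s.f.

Outflow Q = 0.0821 m³/s × 3.156e+07 s/yr = 2.591e+06 m³/yr.
Steady-state CSTR mass balance: W = Q·C + k·V·C, so C = W/(Q + kV).
Q + kV = 2.591e+06 + 28·2.2e+08 = 6.163e+09 m³/yr.
C = 250000/6.163e+09 = 4.057e-05 kg/m³ = 0.04057 mg/L = 40.57 µg/L.

40.6 µg/L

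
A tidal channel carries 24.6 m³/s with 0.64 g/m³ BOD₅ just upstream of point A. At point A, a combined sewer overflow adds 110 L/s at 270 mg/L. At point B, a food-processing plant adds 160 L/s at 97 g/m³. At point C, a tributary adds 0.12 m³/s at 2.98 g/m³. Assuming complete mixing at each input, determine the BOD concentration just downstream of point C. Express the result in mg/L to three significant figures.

110 L/s = 0.11 m³/s.
After input A: C = (24.6·0.64 + 0.11·270) / 24.71 = 1.839 mg/L.
160 L/s = 0.16 m³/s.
After input B: C = (24.71·1.839 + 0.16·97) / 24.87 = 2.451 mg/L.
After input C: C = (24.87·2.451 + 0.12·2.98) / 24.99 = 2.454 mg/L.

2.45 mg/L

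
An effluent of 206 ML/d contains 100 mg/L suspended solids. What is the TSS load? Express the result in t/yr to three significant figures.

7520 t/yr

206 ML/d = 2.384 m³/s.
Mass flux = Q·C = 2.384 m³/s × 100 g/m³ = 238.4 g/s.
= 238.4 g/s × 31.56 = 7524 t/yr.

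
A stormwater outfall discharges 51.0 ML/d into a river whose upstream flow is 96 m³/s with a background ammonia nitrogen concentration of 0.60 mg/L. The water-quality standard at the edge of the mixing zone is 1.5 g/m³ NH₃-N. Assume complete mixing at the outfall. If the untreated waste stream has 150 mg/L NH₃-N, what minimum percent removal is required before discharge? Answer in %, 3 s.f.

51.0 ML/d = 0.5903 m³/s.
Mass balance: 1.5·96.59 = 0.5903·Cₑ + 96·0.6.
Cₑ = (144.9 − 57.6) / 0.5903 = 147.9 mg/L.
Required removal = 1 − 147.9/150 = 1.419 %.

1.42 %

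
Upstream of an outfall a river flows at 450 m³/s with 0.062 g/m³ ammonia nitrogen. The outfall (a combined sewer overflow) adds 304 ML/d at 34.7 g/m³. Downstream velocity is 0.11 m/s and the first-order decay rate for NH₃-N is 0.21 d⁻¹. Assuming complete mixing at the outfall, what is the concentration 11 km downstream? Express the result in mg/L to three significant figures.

304 ML/d = 3.519 m³/s.
After complete mixing, C₀ = (3.519·34.7 + 450·0.062) / 453.5 = 0.3307 mg/L.
Travel time t = 1.1e+04 m / 0.11 m/s = 1e+05 s = 1.157 d.
C = 0.3307·exp(−0.21·1.157) = 0.3307·0.7842 = 0.2594 mg/L.

0.259 mg/L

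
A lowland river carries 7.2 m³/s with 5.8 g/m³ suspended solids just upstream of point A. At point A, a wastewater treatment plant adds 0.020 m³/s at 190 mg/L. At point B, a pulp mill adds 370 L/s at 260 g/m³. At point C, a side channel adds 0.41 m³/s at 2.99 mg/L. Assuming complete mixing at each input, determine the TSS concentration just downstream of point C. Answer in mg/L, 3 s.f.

17.9 mg/L

After input A: C = (7.2·5.8 + 0.02·190) / 7.22 = 6.31 mg/L.
370 L/s = 0.37 m³/s.
After input B: C = (7.22·6.31 + 0.37·260) / 7.59 = 18.68 mg/L.
After input C: C = (7.59·18.68 + 0.41·2.99) / 8 = 17.87 mg/L.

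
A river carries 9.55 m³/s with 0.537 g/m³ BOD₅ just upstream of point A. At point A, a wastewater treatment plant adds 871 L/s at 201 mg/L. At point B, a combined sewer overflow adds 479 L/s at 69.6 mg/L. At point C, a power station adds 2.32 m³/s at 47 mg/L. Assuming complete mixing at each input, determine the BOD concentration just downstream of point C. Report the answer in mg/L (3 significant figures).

871 L/s = 0.871 m³/s.
After input A: C = (9.55·0.537 + 0.871·201) / 10.42 = 17.29 mg/L.
479 L/s = 0.479 m³/s.
After input B: C = (10.42·17.29 + 0.479·69.6) / 10.9 = 19.59 mg/L.
After input C: C = (10.9·19.59 + 2.32·47) / 13.22 = 24.4 mg/L.

24.4 mg/L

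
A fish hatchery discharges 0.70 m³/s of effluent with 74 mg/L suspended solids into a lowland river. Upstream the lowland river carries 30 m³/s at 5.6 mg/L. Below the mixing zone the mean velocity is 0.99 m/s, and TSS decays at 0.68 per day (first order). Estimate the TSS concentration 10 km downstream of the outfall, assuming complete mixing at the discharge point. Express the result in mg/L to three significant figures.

After complete mixing, C₀ = (0.7·74 + 30·5.6) / 30.7 = 7.16 mg/L.
Travel time t = 1e+04 m / 0.99 m/s = 1.01e+04 s = 0.1169 d.
C = 7.16·exp(−0.68·0.1169) = 7.16·0.9236 = 6.612 mg/L.

6.61 mg/L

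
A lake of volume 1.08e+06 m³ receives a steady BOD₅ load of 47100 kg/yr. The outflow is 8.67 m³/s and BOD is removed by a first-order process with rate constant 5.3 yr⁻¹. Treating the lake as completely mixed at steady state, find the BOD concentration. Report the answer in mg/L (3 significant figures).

Outflow Q = 8.67 m³/s × 3.156e+07 s/yr = 2.736e+08 m³/yr.
Steady-state CSTR mass balance: W = Q·C + k·V·C, so C = W/(Q + kV).
Q + kV = 2.736e+08 + 5.3·1.08e+06 = 2.793e+08 m³/yr.
C = 47100/2.793e+08 = 0.0001686 kg/m³ = 0.1686 mg/L.

0.169 mg/L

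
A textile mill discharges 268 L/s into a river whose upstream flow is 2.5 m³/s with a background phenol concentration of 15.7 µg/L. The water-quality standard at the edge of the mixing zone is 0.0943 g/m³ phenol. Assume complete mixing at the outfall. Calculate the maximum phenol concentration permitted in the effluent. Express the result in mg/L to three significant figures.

0.828 mg/L

268 L/s = 0.268 m³/s.
15.7 µg/L = 0.0157 mg/L.
Mass balance: 0.0943·2.768 = 0.268·Cₑ + 2.5·0.0157.
Cₑ = (0.261 − 0.03925) / 0.268 = 0.8275 mg/L.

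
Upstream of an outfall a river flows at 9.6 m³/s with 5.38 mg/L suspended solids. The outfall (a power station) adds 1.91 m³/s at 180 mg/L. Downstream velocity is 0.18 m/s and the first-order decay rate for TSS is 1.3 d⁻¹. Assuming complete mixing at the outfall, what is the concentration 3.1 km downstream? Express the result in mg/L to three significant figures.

After complete mixing, C₀ = (1.91·180 + 9.6·5.38) / 11.51 = 34.36 mg/L.
Travel time t = 3100 m / 0.18 m/s = 1.722e+04 s = 0.1993 d.
C = 34.36·exp(−1.3·0.1993) = 34.36·0.7717 = 26.51 mg/L.

26.5 mg/L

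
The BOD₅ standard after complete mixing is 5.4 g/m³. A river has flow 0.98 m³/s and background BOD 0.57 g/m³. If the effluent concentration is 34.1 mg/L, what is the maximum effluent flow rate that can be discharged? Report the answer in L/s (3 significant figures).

Mass balance at complete mixing: C_std·(Q_w + Q_r) = Q_w·C_e + Q_r·C_b.
Rearranging, Q_w = Q_r·(C_std − C_b)/(C_e − C_std) = 0.98·(5.4 − 0.57) / (34.1 − 5.4) = 0.1649 m³/s.
= 164.9 L/s.

165 L/s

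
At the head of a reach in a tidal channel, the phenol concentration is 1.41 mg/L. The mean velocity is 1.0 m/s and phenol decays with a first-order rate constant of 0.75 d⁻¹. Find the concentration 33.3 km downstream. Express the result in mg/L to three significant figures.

Travel time t = 33.3 km / 1.0 m/s = 3.33e+04/1.0 = 3.33e+04 s = 0.3854 d.
First-order decay: C = 1.41·exp(−0.75·0.3854) = 1.41·0.749 = 1.056 mg/L.

1.06 mg/L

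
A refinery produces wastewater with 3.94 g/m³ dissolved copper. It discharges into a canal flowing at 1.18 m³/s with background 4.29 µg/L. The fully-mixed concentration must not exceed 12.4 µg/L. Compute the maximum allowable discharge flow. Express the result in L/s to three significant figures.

2.44 L/s

4.29 µg/L = 0.00429 mg/L.
12.4 µg/L = 0.0124 mg/L.
Mass balance at complete mixing: C_std·(Q_w + Q_r) = Q_w·C_e + Q_r·C_b.
Rearranging, Q_w = Q_r·(C_std − C_b)/(C_e − C_std) = 1.18·(0.0124 − 0.00429) / (3.94 − 0.0124) = 0.002437 m³/s.
= 2.437 L/s.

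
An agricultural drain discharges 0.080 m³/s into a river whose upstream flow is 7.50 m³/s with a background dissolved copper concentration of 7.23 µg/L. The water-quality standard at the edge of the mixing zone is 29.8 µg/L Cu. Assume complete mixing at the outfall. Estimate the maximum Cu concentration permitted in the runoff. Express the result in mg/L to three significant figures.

2.15 mg/L

7.23 µg/L = 0.00723 mg/L.
29.8 µg/L = 0.0298 mg/L.
Mass balance: 0.0298·7.58 = 0.08·Cₑ + 7.5·0.00723.
Cₑ = (0.2259 − 0.05423) / 0.08 = 2.146 mg/L.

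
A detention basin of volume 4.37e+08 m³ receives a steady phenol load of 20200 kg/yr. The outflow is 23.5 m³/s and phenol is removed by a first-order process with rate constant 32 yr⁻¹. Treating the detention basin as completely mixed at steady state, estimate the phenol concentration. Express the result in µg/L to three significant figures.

Outflow Q = 23.5 m³/s × 3.156e+07 s/yr = 7.416e+08 m³/yr.
Steady-state CSTR mass balance: W = Q·C + k·V·C, so C = W/(Q + kV).
Q + kV = 7.416e+08 + 32·4.37e+08 = 1.473e+10 m³/yr.
C = 20200/1.473e+10 = 1.372e-06 kg/m³ = 0.001372 mg/L = 1.372 µg/L.

1.37 µg/L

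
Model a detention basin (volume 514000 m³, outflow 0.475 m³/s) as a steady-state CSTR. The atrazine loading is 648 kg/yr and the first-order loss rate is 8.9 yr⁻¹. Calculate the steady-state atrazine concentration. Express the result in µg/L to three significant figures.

33.1 µg/L

Outflow Q = 0.475 m³/s × 3.156e+07 s/yr = 1.499e+07 m³/yr.
Steady-state CSTR mass balance: W = Q·C + k·V·C, so C = W/(Q + kV).
Q + kV = 1.499e+07 + 8.9·514000 = 1.956e+07 m³/yr.
C = 648/1.956e+07 = 3.312e-05 kg/m³ = 0.03312 mg/L = 33.12 µg/L.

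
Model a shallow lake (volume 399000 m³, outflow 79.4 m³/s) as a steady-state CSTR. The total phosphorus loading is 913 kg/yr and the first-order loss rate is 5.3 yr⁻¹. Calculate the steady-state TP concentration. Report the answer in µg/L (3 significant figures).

0.364 µg/L

Outflow Q = 79.4 m³/s × 3.156e+07 s/yr = 2.506e+09 m³/yr.
Steady-state CSTR mass balance: W = Q·C + k·V·C, so C = W/(Q + kV).
Q + kV = 2.506e+09 + 5.3·399000 = 2.508e+09 m³/yr.
C = 913/2.508e+09 = 3.641e-07 kg/m³ = 0.0003641 mg/L = 0.3641 µg/L.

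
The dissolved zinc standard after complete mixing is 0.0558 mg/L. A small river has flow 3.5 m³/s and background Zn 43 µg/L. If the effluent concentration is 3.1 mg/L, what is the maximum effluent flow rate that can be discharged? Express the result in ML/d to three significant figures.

43 µg/L = 0.043 mg/L.
Mass balance at complete mixing: C_std·(Q_w + Q_r) = Q_w·C_e + Q_r·C_b.
Rearranging, Q_w = Q_r·(C_std − C_b)/(C_e − C_std) = 3.5·(0.0558 − 0.043) / (3.1 − 0.0558) = 0.01472 m³/s.
= 1.272 ML/d.

1.27 ML/d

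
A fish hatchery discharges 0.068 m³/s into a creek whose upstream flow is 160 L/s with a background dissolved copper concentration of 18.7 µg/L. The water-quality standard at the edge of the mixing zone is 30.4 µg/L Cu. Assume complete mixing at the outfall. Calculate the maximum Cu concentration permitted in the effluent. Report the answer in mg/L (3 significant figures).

0.0579 mg/L

160 L/s = 0.16 m³/s.
18.7 µg/L = 0.0187 mg/L.
30.4 µg/L = 0.0304 mg/L.
Mass balance: 0.0304·0.228 = 0.068·Cₑ + 0.16·0.0187.
Cₑ = (0.006931 − 0.002992) / 0.068 = 0.05793 mg/L.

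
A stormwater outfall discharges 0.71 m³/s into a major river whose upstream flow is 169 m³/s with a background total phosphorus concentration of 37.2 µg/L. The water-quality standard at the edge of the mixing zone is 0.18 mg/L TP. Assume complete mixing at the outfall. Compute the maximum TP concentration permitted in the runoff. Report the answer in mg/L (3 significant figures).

37.2 µg/L = 0.0372 mg/L.
Mass balance: 0.18·169.7 = 0.71·Cₑ + 169·0.0372.
Cₑ = (30.55 − 6.287) / 0.71 = 34.17 mg/L.

34.2 mg/L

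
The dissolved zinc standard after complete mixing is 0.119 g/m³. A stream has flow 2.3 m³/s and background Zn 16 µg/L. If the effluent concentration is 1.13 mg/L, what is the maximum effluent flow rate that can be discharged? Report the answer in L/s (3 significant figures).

16 µg/L = 0.016 mg/L.
Mass balance at complete mixing: C_std·(Q_w + Q_r) = Q_w·C_e + Q_r·C_b.
Rearranging, Q_w = Q_r·(C_std − C_b)/(C_e − C_std) = 2.3·(0.119 − 0.016) / (1.13 − 0.119) = 0.2343 m³/s.
= 234.3 L/s.

234 L/s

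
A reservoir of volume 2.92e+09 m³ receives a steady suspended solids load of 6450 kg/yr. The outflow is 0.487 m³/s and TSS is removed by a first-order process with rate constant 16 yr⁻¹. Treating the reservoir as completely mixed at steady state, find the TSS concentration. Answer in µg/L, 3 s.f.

Outflow Q = 0.487 m³/s × 3.156e+07 s/yr = 1.537e+07 m³/yr.
Steady-state CSTR mass balance: W = Q·C + k·V·C, so C = W/(Q + kV).
Q + kV = 1.537e+07 + 16·2.92e+09 = 4.674e+10 m³/yr.
C = 6450/4.674e+10 = 1.38e-07 kg/m³ = 0.000138 mg/L = 0.138 µg/L.

0.138 µg/L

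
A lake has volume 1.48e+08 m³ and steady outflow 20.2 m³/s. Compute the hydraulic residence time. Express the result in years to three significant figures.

Q = 20.2 m³/s × 3.156e+07 s/yr = 6.375e+08 m³/yr.
Hydraulic residence time τ = V/Q = 1.48e+08/6.375e+08 = 0.2322 yr.

0.232 yr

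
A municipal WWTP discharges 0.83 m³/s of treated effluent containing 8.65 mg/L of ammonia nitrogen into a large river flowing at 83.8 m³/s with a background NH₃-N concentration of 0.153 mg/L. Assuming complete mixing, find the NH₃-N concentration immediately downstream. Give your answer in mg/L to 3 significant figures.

0.236 mg/L

By mass balance at complete mixing, C = (0.83·8.65 + 83.8·0.153) / (0.83 + 83.8) = 20/84.63 = 0.2363 mg/L.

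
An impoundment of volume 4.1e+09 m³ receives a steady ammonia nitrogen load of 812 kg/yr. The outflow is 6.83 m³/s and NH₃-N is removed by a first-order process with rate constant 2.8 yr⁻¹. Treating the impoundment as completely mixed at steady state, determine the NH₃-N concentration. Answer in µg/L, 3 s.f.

0.0694 µg/L

Outflow Q = 6.83 m³/s × 3.156e+07 s/yr = 2.155e+08 m³/yr.
Steady-state CSTR mass balance: W = Q·C + k·V·C, so C = W/(Q + kV).
Q + kV = 2.155e+08 + 2.8·4.1e+09 = 1.17e+10 m³/yr.
C = 812/1.17e+10 = 6.943e-08 kg/m³ = 6.943e-05 mg/L = 0.06943 µg/L.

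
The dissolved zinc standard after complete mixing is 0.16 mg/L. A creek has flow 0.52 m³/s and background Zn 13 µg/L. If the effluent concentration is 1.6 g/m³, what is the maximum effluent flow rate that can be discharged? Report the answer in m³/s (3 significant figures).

13 µg/L = 0.013 mg/L.
Mass balance at complete mixing: C_std·(Q_w + Q_r) = Q_w·C_e + Q_r·C_b.
Rearranging, Q_w = Q_r·(C_std − C_b)/(C_e − C_std) = 0.52·(0.16 − 0.013) / (1.6 − 0.16) = 0.05308 m³/s.

0.0531 m³/s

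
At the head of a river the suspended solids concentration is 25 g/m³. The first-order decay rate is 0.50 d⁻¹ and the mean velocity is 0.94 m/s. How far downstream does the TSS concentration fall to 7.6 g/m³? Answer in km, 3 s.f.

From C = C₀·e^(−kt), t = ln(C₀/C)/k = ln(25/7.6)/0.50 = 1.191/0.50 = 2.381 d.
Distance = v·t = 0.94 m/s × 2.058e+05 s = 1.934e+05 m = 193.4 km.

193 km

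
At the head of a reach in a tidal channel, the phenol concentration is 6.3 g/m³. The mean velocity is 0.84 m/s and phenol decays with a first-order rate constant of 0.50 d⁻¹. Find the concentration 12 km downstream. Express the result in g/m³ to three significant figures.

5.80 g/m³

Travel time t = 12 km / 0.84 m/s = 1.2e+04/0.84 = 1.429e+04 s = 0.1653 d.
First-order decay: C = 6.3·exp(−0.50·0.1653) = 6.3·0.9207 = 5.8 g/m³.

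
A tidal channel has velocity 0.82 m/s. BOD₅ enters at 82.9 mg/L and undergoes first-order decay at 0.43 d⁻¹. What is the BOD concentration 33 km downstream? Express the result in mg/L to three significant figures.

Travel time t = 33 km / 0.82 m/s = 3.3e+04/0.82 = 4.024e+04 s = 0.4658 d.
First-order decay: C = 82.9·exp(−0.43·0.4658) = 82.9·0.8185 = 67.85 mg/L.

67.9 mg/L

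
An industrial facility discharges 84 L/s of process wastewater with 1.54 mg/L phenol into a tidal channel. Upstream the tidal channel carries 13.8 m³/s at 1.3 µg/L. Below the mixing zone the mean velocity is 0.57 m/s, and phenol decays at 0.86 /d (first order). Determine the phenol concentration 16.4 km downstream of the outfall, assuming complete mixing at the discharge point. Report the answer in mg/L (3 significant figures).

0.00797 mg/L

84 L/s = 0.084 m³/s.
1.3 µg/L = 0.0013 mg/L.
After complete mixing, C₀ = (0.084·1.54 + 13.8·0.0013) / 13.88 = 0.01061 mg/L.
Travel time t = 1.64e+04 m / 0.57 m/s = 2.877e+04 s = 0.333 d.
C = 0.01061·exp(−0.86·0.333) = 0.01061·0.751 = 0.007967 mg/L.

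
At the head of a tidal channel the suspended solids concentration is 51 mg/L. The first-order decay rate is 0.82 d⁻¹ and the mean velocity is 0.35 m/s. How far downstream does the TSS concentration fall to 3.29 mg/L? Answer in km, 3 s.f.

101 km

From C = C₀·e^(−kt), t = ln(C₀/C)/k = ln(51/3.29)/0.82 = 2.741/0.82 = 3.343 d.
Distance = v·t = 0.35 m/s × 2.888e+05 s = 1.011e+05 m = 101.1 km.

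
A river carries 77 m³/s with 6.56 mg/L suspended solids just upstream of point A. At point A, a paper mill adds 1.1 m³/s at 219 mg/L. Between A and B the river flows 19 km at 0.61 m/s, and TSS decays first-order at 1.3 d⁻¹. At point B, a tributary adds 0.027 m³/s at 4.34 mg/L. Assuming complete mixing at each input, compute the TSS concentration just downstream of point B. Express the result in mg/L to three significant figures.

After input A: C = (77·6.56 + 1.1·219) / 78.1 = 9.552 mg/L.
Over the 19 km reach to input B (t = 3.115e+04 s = 0.3605 d), decay gives C = 9.552·exp(−1.3·0.3605) = 5.978 mg/L.
After input B: C = (78.1·5.978 + 0.027·4.34) / 78.13 = 5.978 mg/L.

5.98 mg/L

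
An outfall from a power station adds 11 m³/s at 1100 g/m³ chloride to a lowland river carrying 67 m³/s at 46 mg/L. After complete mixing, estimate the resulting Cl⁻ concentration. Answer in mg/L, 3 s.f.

195 mg/L

Conservation of mass across the mixing zone: C = (11·1100 + 67·46) / (11 + 67) = 1.518e+04/78 = 194.6 mg/L.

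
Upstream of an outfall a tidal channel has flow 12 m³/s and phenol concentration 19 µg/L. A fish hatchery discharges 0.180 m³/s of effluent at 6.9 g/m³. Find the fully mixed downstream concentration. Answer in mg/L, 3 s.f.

0.121 mg/L

19 µg/L = 0.019 mg/L.
Conservation of mass across the mixing zone: C = (0.18·6.9 + 12·0.019) / (0.18 + 12) = 1.47/12.18 = 0.1207 mg/L.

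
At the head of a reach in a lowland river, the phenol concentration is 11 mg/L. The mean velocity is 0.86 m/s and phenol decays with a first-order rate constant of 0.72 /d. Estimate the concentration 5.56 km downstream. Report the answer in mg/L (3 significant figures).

10.4 mg/L

Travel time t = 5.56 km / 0.86 m/s = 5560/0.86 = 6465 s = 0.07483 d.
First-order decay: C = 11·exp(−0.72·0.07483) = 11·0.9475 = 10.42 mg/L.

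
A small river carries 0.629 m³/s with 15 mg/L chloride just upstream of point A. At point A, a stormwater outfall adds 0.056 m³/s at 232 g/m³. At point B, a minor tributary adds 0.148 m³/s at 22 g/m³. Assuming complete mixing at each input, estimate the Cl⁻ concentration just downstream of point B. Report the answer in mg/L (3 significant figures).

30.8 mg/L

After input A: C = (0.629·15 + 0.056·232) / 0.685 = 32.74 mg/L.
After input B: C = (0.685·32.74 + 0.148·22) / 0.833 = 30.83 mg/L.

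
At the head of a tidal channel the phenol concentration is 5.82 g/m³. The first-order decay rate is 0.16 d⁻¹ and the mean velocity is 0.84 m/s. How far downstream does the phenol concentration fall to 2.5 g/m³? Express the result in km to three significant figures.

From C = C₀·e^(−kt), t = ln(C₀/C)/k = ln(5.82/2.5)/0.16 = 0.845/0.16 = 5.281 d.
Distance = v·t = 0.84 m/s × 4.563e+05 s = 3.833e+05 m = 383.3 km.

383 km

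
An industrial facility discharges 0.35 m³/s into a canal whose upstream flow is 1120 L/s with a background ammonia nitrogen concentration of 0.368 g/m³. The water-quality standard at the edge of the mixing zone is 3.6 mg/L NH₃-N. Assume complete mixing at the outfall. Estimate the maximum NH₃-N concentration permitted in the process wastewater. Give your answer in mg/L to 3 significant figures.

13.9 mg/L

1120 L/s = 1.12 m³/s.
Mass balance: 3.6·1.47 = 0.35·Cₑ + 1.12·0.368.
Cₑ = (5.292 − 0.4122) / 0.35 = 13.94 mg/L.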